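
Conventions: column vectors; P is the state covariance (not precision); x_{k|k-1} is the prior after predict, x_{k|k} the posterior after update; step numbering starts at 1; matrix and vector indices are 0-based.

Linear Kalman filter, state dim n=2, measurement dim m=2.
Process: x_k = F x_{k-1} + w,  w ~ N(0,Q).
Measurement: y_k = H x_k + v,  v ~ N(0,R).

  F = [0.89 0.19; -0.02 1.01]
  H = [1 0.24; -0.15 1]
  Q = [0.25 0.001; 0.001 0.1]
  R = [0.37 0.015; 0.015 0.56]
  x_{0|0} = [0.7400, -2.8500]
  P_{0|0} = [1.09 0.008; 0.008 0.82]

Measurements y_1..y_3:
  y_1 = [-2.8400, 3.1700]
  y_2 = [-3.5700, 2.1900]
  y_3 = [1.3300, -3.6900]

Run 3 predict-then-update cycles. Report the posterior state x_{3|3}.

step 1: x^-=[0.1171, -2.8933]  P^-=[1.1457 0.1461; 0.1461 0.9366]  S=[1.6398 0.2088; 0.2088 1.4785]  K=[0.7355 -0.1213; 0.1501 0.5974]  nu=[-2.2627, 6.0809]  x^+=[-2.2846, 0.4000]  P^+=[0.2741 -0.0158; -0.0158 0.3345]
step 2: x^-=[-1.9573, 0.4497]  P^-=[0.4739 0.0462; 0.0462 0.4419]  S=[0.8915 0.0945; 0.0945 0.9987]  K=[0.5522 -0.0772; 0.1259 0.4236]  nu=[-1.7206, 1.4468]  x^+=[-3.0190, 0.8460]  P^+=[0.2042 -0.0043; -0.0043 0.2385]
step 3: x^-=[-2.5262, 0.9148]  P^-=[0.4189 0.0393; 0.0393 0.3435]  S=[0.8275 0.0725; 0.0725 0.9012]  K=[0.5236 -0.0682; 0.1151 0.3654]  nu=[3.6366, -4.9837]  x^+=[-0.2821, -0.4878]  P^+=[0.1930 -0.0014; -0.0014 0.2061]

x_post = [-0.2821, -0.4878]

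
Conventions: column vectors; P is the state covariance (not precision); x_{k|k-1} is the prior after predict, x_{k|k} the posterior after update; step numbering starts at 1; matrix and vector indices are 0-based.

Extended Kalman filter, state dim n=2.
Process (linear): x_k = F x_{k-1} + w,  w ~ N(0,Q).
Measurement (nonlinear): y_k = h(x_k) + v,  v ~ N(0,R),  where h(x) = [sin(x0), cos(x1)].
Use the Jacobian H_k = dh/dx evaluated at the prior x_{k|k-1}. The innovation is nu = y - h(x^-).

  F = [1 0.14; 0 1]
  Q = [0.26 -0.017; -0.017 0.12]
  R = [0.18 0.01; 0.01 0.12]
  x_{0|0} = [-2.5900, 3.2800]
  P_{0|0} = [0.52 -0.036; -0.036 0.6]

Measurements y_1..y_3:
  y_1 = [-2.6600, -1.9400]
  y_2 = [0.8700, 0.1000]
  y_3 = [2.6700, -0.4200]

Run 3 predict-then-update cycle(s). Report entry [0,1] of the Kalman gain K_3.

step 1: x^-=[-2.1308, 3.2800]  P^-=[0.7817 0.0310; 0.0310 0.7200]  H_jac=[-0.5312 0.0000; 0.0000 0.1380]  S=[0.4006 0.0077; 0.0077 0.1337]  K=[-1.0384 0.0920; -0.0555 0.7462]  nu=[-1.8127, -0.9496]  x^+=[-0.3359, 2.6721]  P^+=[0.3501 0.0048; 0.0048 0.6450]
step 2: x^-=[0.0382, 2.6721]  P^-=[0.6241 0.0781; 0.0781 0.7650]  H_jac=[0.9993 0.0000; 0.0000 -0.4524]  S=[0.8032 -0.0253; -0.0253 0.2766]  K=[0.7747 -0.0569; 0.0579 -1.2460]  nu=[0.8318, 0.9918]  x^+=[0.6262, 1.4844]  P^+=[0.1390 -0.0020; -0.0020 0.3292]
step 3: x^-=[0.8340, 1.4844]  P^-=[0.4049 0.0270; 0.0270 0.4492]  H_jac=[0.6719 0.0000; 0.0000 -0.9963]  S=[0.3628 -0.0081; -0.0081 0.5659]  K=[0.7490 -0.0369; 0.0324 -0.7904]  nu=[1.9294, -0.5063]  x^+=[2.2978, 1.9472]  P^+=[0.2001 -0.0031; -0.0031 0.0949]

K[0,1] = -0.0369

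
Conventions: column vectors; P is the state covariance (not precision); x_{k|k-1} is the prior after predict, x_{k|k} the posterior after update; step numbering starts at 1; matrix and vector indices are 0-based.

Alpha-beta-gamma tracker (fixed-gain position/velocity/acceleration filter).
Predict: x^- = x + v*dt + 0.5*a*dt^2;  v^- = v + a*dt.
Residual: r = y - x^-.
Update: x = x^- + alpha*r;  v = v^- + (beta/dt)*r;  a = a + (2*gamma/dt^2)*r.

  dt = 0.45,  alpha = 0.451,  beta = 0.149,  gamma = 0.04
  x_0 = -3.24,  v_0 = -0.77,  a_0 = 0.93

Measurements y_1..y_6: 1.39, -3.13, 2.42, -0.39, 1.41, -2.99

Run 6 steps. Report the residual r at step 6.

resid = -7.3505

step 1: x_pred=-3.4923  r=4.8823  x^+=-1.2904  v^+=1.2651  a^+=2.8588
step 2: x_pred=-0.4317  r=-2.6983  x^+=-1.6486  v^+=1.6581  a^+=1.7928
step 3: x_pred=-0.7209  r=3.1409  x^+=0.6956  v^+=3.5049  a^+=3.0337
step 4: x_pred=2.5800  r=-2.9700  x^+=1.2405  v^+=3.8866  a^+=1.8603
step 5: x_pred=3.1779  r=-1.7679  x^+=2.3806  v^+=4.1384  a^+=1.1619
step 6: x_pred=4.3605  r=-7.3505  x^+=1.0454  v^+=2.2275  a^+=-1.7420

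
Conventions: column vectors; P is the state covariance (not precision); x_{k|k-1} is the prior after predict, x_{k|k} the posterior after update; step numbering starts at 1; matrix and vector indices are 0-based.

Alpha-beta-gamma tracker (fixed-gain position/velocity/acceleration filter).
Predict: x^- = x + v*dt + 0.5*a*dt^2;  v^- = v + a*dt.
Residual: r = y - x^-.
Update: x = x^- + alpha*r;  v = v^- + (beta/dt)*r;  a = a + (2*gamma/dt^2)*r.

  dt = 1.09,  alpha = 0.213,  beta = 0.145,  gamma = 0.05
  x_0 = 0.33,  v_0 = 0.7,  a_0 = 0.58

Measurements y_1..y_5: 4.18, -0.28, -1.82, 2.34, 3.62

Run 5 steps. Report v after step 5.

v_post = -0.0177

step 1: x_pred=1.4375  r=2.7425  x^+=2.0217  v^+=1.6970  a^+=0.8108
step 2: x_pred=4.3531  r=-4.6331  x^+=3.3663  v^+=1.9645  a^+=0.4209
step 3: x_pred=5.7576  r=-7.5776  x^+=4.1435  v^+=1.4152  a^+=-0.2169
step 4: x_pred=5.5573  r=-3.2173  x^+=4.8720  v^+=0.7508  a^+=-0.4877
step 5: x_pred=5.4006  r=-1.7806  x^+=5.0213  v^+=-0.0177  a^+=-0.6376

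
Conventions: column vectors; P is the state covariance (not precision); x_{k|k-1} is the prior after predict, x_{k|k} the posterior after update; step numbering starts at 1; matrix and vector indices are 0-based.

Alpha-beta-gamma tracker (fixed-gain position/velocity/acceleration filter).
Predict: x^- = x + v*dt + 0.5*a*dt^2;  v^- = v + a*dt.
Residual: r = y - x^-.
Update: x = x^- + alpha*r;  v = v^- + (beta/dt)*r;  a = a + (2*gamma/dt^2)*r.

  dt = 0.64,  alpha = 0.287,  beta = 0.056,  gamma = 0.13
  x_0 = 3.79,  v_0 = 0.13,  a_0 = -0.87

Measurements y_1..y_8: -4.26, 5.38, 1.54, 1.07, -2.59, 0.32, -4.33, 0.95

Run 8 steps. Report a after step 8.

a_post = 4.3940

step 1: x_pred=3.6950  r=-7.9550  x^+=1.4119  v^+=-1.1229  a^+=-5.9196
step 2: x_pred=-0.5190  r=5.8990  x^+=1.1740  v^+=-4.3952  a^+=-2.1751
step 3: x_pred=-2.0844  r=3.6244  x^+=-1.0442  v^+=-5.4701  a^+=0.1256
step 4: x_pred=-4.5194  r=5.5894  x^+=-2.9152  v^+=-4.9007  a^+=3.6735
step 5: x_pred=-5.2993  r=2.7093  x^+=-4.5218  v^+=-2.3126  a^+=5.3933
step 6: x_pred=-4.8973  r=5.2173  x^+=-3.3999  v^+=1.5956  a^+=8.7050
step 7: x_pred=-0.5959  r=-3.7341  x^+=-1.6676  v^+=6.8401  a^+=6.3348
step 8: x_pred=4.0075  r=-3.0575  x^+=3.1300  v^+=10.6269  a^+=4.3940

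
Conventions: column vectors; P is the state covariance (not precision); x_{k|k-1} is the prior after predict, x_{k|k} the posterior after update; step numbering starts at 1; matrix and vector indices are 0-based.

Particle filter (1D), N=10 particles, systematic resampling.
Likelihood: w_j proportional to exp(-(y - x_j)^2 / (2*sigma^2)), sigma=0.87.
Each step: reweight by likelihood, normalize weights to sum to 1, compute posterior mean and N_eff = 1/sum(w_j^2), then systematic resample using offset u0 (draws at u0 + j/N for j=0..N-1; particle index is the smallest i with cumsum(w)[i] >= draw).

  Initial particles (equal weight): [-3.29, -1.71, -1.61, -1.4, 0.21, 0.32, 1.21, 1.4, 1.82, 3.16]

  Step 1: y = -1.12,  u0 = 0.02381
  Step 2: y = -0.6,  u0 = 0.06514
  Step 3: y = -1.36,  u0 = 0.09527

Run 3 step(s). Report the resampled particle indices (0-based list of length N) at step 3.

step 1: w=[0.0137, 0.2443, 0.2623, 0.2919, 0.0955, 0.0781, 0.0085, 0.0046, 0.0010, 0.0000]  mean=-1.2300  Neff=4.3633  idx=[1, 1, 1, 2, 2, 3, 3, 3, 4, 5]
step 2: w=[0.0801, 0.0801, 0.0801, 0.0921, 0.0921, 0.1184, 0.1184, 0.1184, 0.1171, 0.1033]  mean=-1.1469  Neff=9.7432  idx=[0, 2, 3, 4, 5, 6, 7, 7, 8, 9]
step 3: w=[0.1137, 0.1137, 0.1183, 0.1183, 0.1232, 0.1232, 0.1232, 0.1232, 0.0242, 0.0191]  mean=-1.4484  Neff=8.6594  idx=[0, 1, 2, 3, 4, 5, 5, 6, 7, 9]

resampled_idx = [0, 1, 2, 3, 4, 5, 5, 6, 7, 9]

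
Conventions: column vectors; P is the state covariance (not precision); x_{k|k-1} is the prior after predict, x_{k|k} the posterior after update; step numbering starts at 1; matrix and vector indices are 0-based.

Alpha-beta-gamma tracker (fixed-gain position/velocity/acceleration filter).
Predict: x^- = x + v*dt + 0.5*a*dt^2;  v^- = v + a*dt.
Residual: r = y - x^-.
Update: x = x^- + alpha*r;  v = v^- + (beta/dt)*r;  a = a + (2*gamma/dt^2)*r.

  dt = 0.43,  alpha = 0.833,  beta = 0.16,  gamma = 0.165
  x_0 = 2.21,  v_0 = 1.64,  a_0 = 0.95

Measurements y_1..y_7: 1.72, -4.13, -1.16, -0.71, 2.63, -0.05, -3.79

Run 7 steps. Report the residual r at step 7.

resid = -5.5303

step 1: x_pred=3.0030  r=-1.2830  x^+=1.9343  v^+=1.5711  a^+=-1.3399
step 2: x_pred=2.4860  r=-6.6160  x^+=-3.0251  v^+=-1.4668  a^+=-13.1477
step 3: x_pred=-4.8714  r=3.7114  x^+=-1.7798  v^+=-5.7394  a^+=-6.5239
step 4: x_pred=-4.8508  r=4.1408  x^+=-1.4015  v^+=-7.0038  a^+=0.8665
step 5: x_pred=-4.3331  r=6.9631  x^+=1.4672  v^+=-4.0403  a^+=13.2938
step 6: x_pred=0.9588  r=-1.0088  x^+=0.1185  v^+=1.3006  a^+=11.4933
step 7: x_pred=1.7403  r=-5.5303  x^+=-2.8664  v^+=4.1850  a^+=1.6231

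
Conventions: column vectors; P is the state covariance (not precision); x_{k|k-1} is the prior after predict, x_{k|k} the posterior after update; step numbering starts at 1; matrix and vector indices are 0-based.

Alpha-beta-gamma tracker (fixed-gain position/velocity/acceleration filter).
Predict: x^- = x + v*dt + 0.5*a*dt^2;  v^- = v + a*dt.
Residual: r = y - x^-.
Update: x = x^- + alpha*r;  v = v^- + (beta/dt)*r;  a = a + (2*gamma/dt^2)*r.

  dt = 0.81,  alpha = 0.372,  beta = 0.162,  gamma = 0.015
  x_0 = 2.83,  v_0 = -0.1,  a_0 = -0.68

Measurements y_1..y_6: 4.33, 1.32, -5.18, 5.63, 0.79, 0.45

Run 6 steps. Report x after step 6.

x_post = -1.3074

step 1: x_pred=2.5259  r=1.8041  x^+=3.1970  v^+=-0.2900  a^+=-0.5975
step 2: x_pred=2.7661  r=-1.4461  x^+=2.2282  v^+=-1.0632  a^+=-0.6636
step 3: x_pred=1.1493  r=-6.3293  x^+=-1.2052  v^+=-2.8666  a^+=-0.9530
step 4: x_pred=-3.8398  r=9.4698  x^+=-0.3170  v^+=-1.7446  a^+=-0.5200
step 5: x_pred=-1.9008  r=2.6908  x^+=-0.8998  v^+=-1.6277  a^+=-0.3970
step 6: x_pred=-2.3484  r=2.7984  x^+=-1.3074  v^+=-1.3896  a^+=-0.2690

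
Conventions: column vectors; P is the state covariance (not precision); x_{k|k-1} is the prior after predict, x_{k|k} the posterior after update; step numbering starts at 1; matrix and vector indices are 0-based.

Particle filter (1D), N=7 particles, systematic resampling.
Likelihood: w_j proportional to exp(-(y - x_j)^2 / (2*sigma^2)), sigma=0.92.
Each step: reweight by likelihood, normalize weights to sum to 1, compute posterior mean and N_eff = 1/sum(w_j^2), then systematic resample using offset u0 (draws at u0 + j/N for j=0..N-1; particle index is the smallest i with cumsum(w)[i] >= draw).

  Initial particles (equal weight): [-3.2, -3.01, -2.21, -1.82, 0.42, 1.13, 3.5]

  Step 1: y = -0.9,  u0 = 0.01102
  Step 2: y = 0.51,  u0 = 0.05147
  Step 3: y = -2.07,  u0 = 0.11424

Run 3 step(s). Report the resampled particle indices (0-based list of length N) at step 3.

step 1: w=[0.0287, 0.0471, 0.2371, 0.3963, 0.2335, 0.0573, 0.0000]  mean=-1.3162  Neff=3.6479  idx=[0, 2, 2, 3, 3, 4, 4]
step 2: w=[0.0001, 0.0060, 0.0060, 0.0193, 0.0193, 0.4746, 0.4746]  mean=0.3013  Neff=2.2158  idx=[5, 5, 5, 5, 6, 6, 6]
step 3: w=[0.1429, 0.1429, 0.1429, 0.1429, 0.1429, 0.1429, 0.1429]  mean=0.4200  Neff=7.0000  idx=[0, 1, 2, 3, 4, 5, 6]

resampled_idx = [0, 1, 2, 3, 4, 5, 6]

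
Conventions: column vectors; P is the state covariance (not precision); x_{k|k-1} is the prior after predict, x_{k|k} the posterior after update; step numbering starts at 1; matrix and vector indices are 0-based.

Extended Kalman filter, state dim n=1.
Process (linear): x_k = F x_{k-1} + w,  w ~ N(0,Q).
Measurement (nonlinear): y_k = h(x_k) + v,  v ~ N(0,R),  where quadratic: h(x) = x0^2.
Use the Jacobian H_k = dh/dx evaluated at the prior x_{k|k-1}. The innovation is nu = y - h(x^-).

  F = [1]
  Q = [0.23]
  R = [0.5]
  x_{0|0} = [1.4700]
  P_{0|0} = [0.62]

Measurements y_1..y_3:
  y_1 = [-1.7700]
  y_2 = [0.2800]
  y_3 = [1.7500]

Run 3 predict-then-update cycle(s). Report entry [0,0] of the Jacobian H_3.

step 1: x^-=[1.4700]  P^-=[0.8500]  H_jac=[2.9400]  S=[7.8471]  K=[0.3185]  nu=[-3.9309]  x^+=[0.2182]  P^+=[0.0542]
step 2: x^-=[0.2182]  P^-=[0.2842]  H_jac=[0.4363]  S=[0.5541]  K=[0.2238]  nu=[0.2324]  x^+=[0.2702]  P^+=[0.2564]
step 3: x^-=[0.2702]  P^-=[0.4864]  H_jac=[0.5403]  S=[0.6420]  K=[0.4094]  nu=[1.6770]  x^+=[0.9567]  P^+=[0.3788]

H_jac[0,0] = 0.5403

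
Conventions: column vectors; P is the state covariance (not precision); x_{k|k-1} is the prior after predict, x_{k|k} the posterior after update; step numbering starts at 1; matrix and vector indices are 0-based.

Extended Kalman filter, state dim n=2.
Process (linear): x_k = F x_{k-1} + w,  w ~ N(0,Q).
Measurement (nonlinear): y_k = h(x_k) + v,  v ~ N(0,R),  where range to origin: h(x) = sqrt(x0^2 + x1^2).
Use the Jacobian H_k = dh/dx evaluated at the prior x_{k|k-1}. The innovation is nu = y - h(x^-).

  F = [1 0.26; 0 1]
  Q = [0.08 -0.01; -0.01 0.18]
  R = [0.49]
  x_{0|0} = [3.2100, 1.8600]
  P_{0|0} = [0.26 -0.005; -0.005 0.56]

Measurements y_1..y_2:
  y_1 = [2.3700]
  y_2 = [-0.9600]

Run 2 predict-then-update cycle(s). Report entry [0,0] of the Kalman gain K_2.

K[0,0] = 0.3698

step 1: x^-=[3.6936, 1.8600]  P^-=[0.3753 0.1306; 0.1306 0.7400]  H_jac=[0.8931 0.4498]  S=[1.0440]  K=[0.3773; 0.4305]  nu=[-1.7655]  x^+=[3.0275, 1.0999]  P^+=[0.2266 -0.0390; -0.0390 0.5465]
step 2: x^-=[3.3134, 1.0999]  P^-=[0.3233 0.0931; 0.0931 0.7265]  H_jac=[0.9491 0.3150]  S=[0.9090]  K=[0.3698; 0.3490]  nu=[-4.4512]  x^+=[1.6673, -0.4535]  P^+=[0.1990 -0.0242; -0.0242 0.6158]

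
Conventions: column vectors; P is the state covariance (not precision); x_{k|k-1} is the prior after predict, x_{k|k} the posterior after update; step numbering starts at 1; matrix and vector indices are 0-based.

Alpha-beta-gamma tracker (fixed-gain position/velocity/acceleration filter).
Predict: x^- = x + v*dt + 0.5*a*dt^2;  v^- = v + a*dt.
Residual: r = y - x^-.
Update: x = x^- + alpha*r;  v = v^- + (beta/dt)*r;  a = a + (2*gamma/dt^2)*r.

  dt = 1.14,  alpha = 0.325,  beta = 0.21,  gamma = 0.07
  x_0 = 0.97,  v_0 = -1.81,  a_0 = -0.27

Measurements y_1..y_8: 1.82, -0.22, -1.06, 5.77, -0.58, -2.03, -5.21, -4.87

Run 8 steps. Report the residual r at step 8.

step 1: x_pred=-1.2688  r=3.0888  x^+=-0.2650  v^+=-1.5488  a^+=0.0627
step 2: x_pred=-1.9898  r=1.7698  x^+=-1.4146  v^+=-1.1512  a^+=0.2534
step 3: x_pred=-2.5624  r=1.5024  x^+=-2.0741  v^+=-0.5856  a^+=0.4152
step 4: x_pred=-2.4719  r=8.2419  x^+=0.2067  v^+=1.4060  a^+=1.3031
step 5: x_pred=2.6563  r=-3.2363  x^+=1.6045  v^+=2.2954  a^+=0.9545
step 6: x_pred=4.8415  r=-6.8715  x^+=2.6083  v^+=2.1177  a^+=0.2142
step 7: x_pred=5.1616  r=-10.3716  x^+=1.7909  v^+=0.4514  a^+=-0.9031
step 8: x_pred=1.7186  r=-6.5886  x^+=-0.4227  v^+=-1.7918  a^+=-1.6128

resid = -6.5886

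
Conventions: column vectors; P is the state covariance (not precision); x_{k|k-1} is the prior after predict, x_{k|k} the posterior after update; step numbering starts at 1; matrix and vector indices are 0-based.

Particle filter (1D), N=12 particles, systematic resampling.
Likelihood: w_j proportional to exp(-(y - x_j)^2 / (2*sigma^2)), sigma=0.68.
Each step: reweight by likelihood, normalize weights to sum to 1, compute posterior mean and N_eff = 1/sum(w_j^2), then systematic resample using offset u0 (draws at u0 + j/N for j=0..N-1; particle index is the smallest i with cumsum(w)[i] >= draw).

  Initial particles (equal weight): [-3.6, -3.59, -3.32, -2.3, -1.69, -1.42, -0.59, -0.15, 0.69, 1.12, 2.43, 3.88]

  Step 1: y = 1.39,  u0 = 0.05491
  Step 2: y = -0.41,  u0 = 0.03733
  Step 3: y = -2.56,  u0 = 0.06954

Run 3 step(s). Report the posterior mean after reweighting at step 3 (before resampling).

step 1: w=[0.0000, 0.0000, 0.0000, 0.0000, 0.0000, 0.0001, 0.0075, 0.0402, 0.3072, 0.4823, 0.1620, 0.0006]  mean=1.1377  Neff=2.8175  idx=[8, 8, 8, 8, 9, 9, 9, 9, 9, 9, 10, 10]
step 2: w=[0.1734, 0.1734, 0.1734, 0.1734, 0.0510, 0.0510, 0.0510, 0.0510, 0.0510, 0.0510, 0.0001, 0.0001]  mean=0.8221  Neff=7.3594  idx=[0, 0, 1, 1, 2, 2, 3, 3, 4, 5, 7, 9]
step 3: w=[0.1226, 0.1226, 0.1226, 0.1226, 0.1226, 0.1226, 0.1226, 0.1226, 0.0049, 0.0049, 0.0049, 0.0049]  mean=0.6984  Neff=8.3155  idx=[0, 1, 1, 2, 3, 3, 4, 5, 6, 6, 7, 9]

post_mean = 0.6984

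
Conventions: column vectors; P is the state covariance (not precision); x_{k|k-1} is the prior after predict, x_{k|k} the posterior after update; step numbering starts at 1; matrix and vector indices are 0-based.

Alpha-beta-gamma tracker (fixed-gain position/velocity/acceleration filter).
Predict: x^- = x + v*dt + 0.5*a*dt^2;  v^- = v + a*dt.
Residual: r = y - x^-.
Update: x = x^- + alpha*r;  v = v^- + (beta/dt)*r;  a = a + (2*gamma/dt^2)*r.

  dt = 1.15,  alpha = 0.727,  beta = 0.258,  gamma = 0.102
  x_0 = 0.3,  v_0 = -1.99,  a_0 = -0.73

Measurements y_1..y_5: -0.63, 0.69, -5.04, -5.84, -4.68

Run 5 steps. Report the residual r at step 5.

resid = 3.5694

step 1: x_pred=-2.4712  r=1.8412  x^+=-1.1327  v^+=-2.4164  a^+=-0.4460
step 2: x_pred=-4.2065  r=4.8965  x^+=-0.6467  v^+=-1.8308  a^+=0.3093
step 3: x_pred=-2.5476  r=-2.4924  x^+=-4.3596  v^+=-2.0343  a^+=-0.0751
step 4: x_pred=-6.7487  r=0.9087  x^+=-6.0881  v^+=-1.9168  a^+=0.0650
step 5: x_pred=-8.2494  r=3.5694  x^+=-5.6545  v^+=-1.0413  a^+=0.6156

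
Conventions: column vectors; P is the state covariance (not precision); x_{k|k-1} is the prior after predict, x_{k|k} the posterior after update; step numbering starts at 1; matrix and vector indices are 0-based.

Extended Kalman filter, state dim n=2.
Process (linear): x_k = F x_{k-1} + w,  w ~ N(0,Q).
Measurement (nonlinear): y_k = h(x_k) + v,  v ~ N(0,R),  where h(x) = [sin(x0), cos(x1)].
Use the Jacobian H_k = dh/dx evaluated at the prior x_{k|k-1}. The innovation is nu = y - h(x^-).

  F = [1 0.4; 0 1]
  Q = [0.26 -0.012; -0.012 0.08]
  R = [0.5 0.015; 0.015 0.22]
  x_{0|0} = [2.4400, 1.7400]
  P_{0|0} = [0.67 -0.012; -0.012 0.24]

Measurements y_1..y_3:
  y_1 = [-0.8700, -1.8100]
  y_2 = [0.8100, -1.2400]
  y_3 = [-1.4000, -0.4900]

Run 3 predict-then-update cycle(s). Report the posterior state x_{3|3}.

x_post = [5.3462, 2.6344]

step 1: x^-=[3.1360, 1.7400]  P^-=[0.9588 0.0720; 0.0720 0.3200]  H_jac=[-1.0000 0.0000; 0.0000 -0.9857]  S=[1.4588 0.0860; 0.0860 0.5309]  K=[-0.6556 -0.0275; -0.0145 -0.5918]  nu=[-0.8756, -1.6416]  x^+=[3.7552, 2.7241]  P^+=[0.3282 0.0161; 0.0161 0.1323]
step 2: x^-=[4.8449, 2.7241]  P^-=[0.6223 0.0570; 0.0570 0.2123]  H_jac=[0.1321 0.0000; 0.0000 -0.4054]  S=[0.5109 0.0119; 0.0119 0.2549]  K=[0.1632 -0.0984; 0.0227 -0.3387]  nu=[1.8012, -0.3259]  x^+=[5.1709, 2.8754]  P^+=[0.6066 0.0473; 0.0473 0.1830]
step 3: x^-=[6.3211, 2.8754]  P^-=[0.9337 0.1085; 0.1085 0.2630]  H_jac=[0.9993 0.0000; 0.0000 -0.2631]  S=[1.4324 -0.0135; -0.0135 0.2382]  K=[0.6506 -0.0829; 0.0730 -0.2863]  nu=[-1.4379, 0.4748]  x^+=[5.3462, 2.6344]  P^+=[0.3243 0.0322; 0.0322 0.2352]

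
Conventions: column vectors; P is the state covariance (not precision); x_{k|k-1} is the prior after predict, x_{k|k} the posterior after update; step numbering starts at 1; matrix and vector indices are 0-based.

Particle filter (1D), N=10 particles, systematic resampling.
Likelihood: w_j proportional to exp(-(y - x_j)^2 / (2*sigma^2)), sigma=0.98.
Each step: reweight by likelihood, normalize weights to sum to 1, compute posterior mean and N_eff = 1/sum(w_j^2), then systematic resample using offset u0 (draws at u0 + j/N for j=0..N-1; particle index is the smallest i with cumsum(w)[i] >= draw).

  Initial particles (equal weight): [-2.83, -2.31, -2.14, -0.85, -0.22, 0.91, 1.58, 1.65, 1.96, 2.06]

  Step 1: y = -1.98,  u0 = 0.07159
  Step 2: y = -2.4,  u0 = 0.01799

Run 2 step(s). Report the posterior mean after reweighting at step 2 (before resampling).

step 1: w=[0.2051, 0.2822, 0.2948, 0.1537, 0.0595, 0.0039, 0.0004, 0.0003, 0.0001, 0.0001]  mean=-2.0018  Neff=4.2415  idx=[0, 0, 1, 1, 1, 2, 2, 2, 3, 4]
step 2: w=[0.1125, 0.1125, 0.1234, 0.1234, 0.1234, 0.1196, 0.1196, 0.1196, 0.0355, 0.0104]  mean=-2.2924  Neff=8.6734  idx=[0, 1, 1, 2, 3, 4, 5, 6, 6, 7]

post_mean = -2.2924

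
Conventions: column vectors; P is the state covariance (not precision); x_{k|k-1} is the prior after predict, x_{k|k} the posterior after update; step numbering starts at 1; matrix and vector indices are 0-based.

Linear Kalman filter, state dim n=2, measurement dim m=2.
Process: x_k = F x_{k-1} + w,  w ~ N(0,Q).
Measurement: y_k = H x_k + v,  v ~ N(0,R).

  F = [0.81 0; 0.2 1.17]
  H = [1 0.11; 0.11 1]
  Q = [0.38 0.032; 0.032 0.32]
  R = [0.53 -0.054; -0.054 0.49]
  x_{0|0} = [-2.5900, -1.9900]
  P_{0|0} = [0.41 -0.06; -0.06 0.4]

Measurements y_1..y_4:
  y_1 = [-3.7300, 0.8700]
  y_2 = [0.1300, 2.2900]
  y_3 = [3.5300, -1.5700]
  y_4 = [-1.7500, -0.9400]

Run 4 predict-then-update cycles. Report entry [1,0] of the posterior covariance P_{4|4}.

P_post[1,0] = -0.0428

step 1: x^-=[-2.0979, -2.8463]  P^-=[0.6490 0.0416; 0.0416 0.8559]  S=[1.1985 0.1536; 0.1536 1.3629]  K=[0.5425 0.0217; 0.0328 0.6277]  nu=[-1.3190, 3.9471]  x^+=[-2.7277, -0.4122]  P^+=[0.2920 -0.0508; -0.0508 0.3114]
step 2: x^-=[-2.2095, -1.0278]  P^-=[0.5716 0.0312; 0.0312 0.7341]  S=[1.1173 0.1212; 0.1212 1.2379]  K=[0.5118 0.0259; 0.0359 0.5923]  nu=[2.4525, 3.5608]  x^+=[-0.8621, 1.1695]  P^+=[0.2748 -0.0452; -0.0452 0.2933]
step 3: x^-=[-0.6983, 1.1958]  P^-=[0.5603 0.0337; 0.0337 0.7113]  S=[1.1063 0.1200; 0.1200 1.2155]  K=[0.5067 0.0284; 0.0378 0.5845]  nu=[4.0968, -2.6890]  x^+=[1.3013, -0.2211]  P^+=[0.2718 -0.0433; -0.0433 0.2891]
step 4: x^-=[1.0540, 0.0016]  P^-=[0.5583 0.0350; 0.0350 0.7064]  S=[1.1046 0.1205; 0.1205 1.2108]  K=[0.5058 0.0293; 0.0384 0.5827]  nu=[-2.8042, -1.0575]  x^+=[-0.3952, -0.7224]  P^+=[0.2712 -0.0428; -0.0428 0.2882]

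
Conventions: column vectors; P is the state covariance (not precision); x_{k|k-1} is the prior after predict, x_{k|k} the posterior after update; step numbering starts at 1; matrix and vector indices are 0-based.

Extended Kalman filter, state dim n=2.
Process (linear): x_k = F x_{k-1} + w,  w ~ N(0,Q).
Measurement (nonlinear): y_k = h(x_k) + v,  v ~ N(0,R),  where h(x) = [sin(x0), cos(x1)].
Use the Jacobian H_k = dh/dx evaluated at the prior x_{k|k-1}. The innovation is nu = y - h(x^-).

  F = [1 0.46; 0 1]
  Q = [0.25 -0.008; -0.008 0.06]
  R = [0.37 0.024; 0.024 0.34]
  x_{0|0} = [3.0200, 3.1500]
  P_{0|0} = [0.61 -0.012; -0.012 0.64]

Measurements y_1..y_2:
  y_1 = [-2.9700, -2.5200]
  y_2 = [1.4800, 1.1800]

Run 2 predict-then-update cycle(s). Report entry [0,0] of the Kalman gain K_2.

K[0,0] = 0.9370

step 1: x^-=[4.4690, 3.1500]  P^-=[0.9844 0.2744; 0.2744 0.7000]  H_jac=[-0.2410 0.0000; 0.0000 0.0084]  S=[0.4272 0.0234; 0.0234 0.3400]  K=[-0.5578 0.0452; -0.1563 0.0281]  nu=[-1.9995, -1.5200]  x^+=[5.5156, 3.4199]  P^+=[0.8519 0.2372; 0.2372 0.6895]
step 2: x^-=[7.0888, 3.4199]  P^-=[1.4661 0.5464; 0.5464 0.7495]  H_jac=[0.6927 0.0000; 0.0000 0.2747]  S=[1.0735 0.1280; 0.1280 0.3966]  K=[0.9370 0.0762; 0.3023 0.4217]  nu=[0.7588, 2.1415]  x^+=[7.9628, 4.5523]  P^+=[0.5031 0.1761; 0.1761 0.5482]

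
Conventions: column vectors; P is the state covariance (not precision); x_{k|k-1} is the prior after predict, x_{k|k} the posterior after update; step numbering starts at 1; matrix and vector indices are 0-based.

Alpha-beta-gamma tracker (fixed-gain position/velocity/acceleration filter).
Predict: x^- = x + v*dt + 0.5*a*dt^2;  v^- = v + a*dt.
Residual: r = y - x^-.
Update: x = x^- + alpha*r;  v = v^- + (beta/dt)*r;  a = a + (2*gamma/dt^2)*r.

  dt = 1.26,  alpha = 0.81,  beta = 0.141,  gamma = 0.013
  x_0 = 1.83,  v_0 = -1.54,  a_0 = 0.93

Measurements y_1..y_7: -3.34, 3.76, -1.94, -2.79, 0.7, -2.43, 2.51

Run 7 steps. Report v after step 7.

step 1: x_pred=0.6278  r=-3.9678  x^+=-2.5861  v^+=-0.8122  a^+=0.8650
step 2: x_pred=-2.9229  r=6.6829  x^+=2.4903  v^+=1.0255  a^+=0.9745
step 3: x_pred=4.5560  r=-6.4960  x^+=-0.7058  v^+=1.5264  a^+=0.8681
step 4: x_pred=1.9066  r=-4.6966  x^+=-1.8976  v^+=2.0946  a^+=0.7912
step 5: x_pred=1.3696  r=-0.6696  x^+=0.8272  v^+=3.0166  a^+=0.7802
step 6: x_pred=5.2474  r=-7.6774  x^+=-0.9713  v^+=3.1405  a^+=0.6545
step 7: x_pred=3.5052  r=-0.9952  x^+=2.6991  v^+=3.8537  a^+=0.6382

v_post = 3.8537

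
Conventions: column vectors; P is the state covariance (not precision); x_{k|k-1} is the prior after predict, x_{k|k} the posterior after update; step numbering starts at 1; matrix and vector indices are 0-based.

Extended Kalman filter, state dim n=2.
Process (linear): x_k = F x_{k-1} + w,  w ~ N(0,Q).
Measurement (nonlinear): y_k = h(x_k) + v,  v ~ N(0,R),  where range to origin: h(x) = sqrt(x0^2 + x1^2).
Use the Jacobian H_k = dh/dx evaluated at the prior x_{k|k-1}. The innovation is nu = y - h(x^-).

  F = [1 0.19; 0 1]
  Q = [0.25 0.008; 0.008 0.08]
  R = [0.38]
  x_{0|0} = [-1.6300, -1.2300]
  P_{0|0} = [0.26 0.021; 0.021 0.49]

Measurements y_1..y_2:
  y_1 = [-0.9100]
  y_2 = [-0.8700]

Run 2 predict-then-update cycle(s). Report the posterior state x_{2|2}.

step 1: x^-=[-1.8637, -1.2300]  P^-=[0.5357 0.1221; 0.1221 0.5700]  H_jac=[-0.8346 -0.5508]  S=[1.0384]  K=[-0.4953; -0.4005]  nu=[-3.1430]  x^+=[-0.3069, 0.0288]  P^+=[0.2809 -0.0839; -0.0839 0.4034]
step 2: x^-=[-0.3014, 0.0288]  P^-=[0.5136 0.0008; 0.0008 0.4834]  H_jac=[-0.9955 0.0952]  S=[0.8932]  K=[-0.5723; 0.0507]  nu=[-1.1728]  x^+=[0.3698, -0.0306]  P^+=[0.2210 0.0267; 0.0267 0.4811]

x_post = [0.3698, -0.0306]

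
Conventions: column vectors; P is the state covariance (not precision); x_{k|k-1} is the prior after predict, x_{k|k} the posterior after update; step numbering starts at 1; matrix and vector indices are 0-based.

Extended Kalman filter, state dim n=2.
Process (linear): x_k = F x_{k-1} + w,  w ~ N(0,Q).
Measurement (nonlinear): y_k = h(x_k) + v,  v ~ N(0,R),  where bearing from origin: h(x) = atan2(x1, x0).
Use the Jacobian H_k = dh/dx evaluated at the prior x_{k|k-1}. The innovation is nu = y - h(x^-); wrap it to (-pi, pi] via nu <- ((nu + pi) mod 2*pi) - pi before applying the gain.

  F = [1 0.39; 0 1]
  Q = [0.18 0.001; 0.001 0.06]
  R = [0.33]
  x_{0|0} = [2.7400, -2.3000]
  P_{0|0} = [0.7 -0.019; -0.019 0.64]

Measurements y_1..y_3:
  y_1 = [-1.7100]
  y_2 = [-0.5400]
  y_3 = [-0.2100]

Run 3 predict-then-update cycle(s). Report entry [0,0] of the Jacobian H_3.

step 1: x^-=[1.8430, -2.3000]  P^-=[0.9625 0.2316; 0.2316 0.7000]  H_jac=[0.2648 0.2122]  S=[0.4550]  K=[0.6681; 0.4612]  nu=[-0.8147]  x^+=[1.2987, -2.6757]  P^+=[0.7594 0.0914; 0.0914 0.6032]
step 2: x^-=[0.2551, -2.6757]  P^-=[1.1025 0.3277; 0.3277 0.6632]  H_jac=[0.3704 0.0353]  S=[0.4906]  K=[0.8558; 0.2951]  nu=[0.9357]  x^+=[1.0560, -2.3996]  P^+=[0.7431 0.2038; 0.2038 0.6205]
step 3: x^-=[0.1201, -2.3996]  P^-=[1.1764 0.4468; 0.4468 0.6805]  H_jac=[0.4157 0.0208]  S=[0.5413]  K=[0.9206; 0.3692]  nu=[1.3108]  x^+=[1.3268, -1.9156]  P^+=[0.7177 0.2628; 0.2628 0.6067]

H_jac[0,0] = 0.4157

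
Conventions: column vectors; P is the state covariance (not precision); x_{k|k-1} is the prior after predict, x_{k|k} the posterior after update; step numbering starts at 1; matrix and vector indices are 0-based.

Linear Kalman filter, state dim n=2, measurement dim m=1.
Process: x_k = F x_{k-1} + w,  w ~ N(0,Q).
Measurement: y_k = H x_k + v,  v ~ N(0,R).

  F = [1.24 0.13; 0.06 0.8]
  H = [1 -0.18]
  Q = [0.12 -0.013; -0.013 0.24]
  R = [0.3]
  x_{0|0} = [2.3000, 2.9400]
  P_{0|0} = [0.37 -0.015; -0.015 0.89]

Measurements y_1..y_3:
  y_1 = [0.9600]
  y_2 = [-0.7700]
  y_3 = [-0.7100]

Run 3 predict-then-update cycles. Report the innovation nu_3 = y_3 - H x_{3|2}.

innov = [-1.6569]

step 1: x^-=[3.2342, 2.4900]  P^-=[0.6991 0.0921; 0.0921 0.8095]  S=[0.9922]  K=[0.6879; -0.0540]  nu=[-1.8260]  x^+=[1.9781, 2.5887]  P^+=[0.2296 0.1290; 0.1290 0.8066]
step 2: x^-=[2.7893, 2.1896]  P^-=[0.5282 0.2169; 0.2169 0.7694]  S=[0.7751]  K=[0.6311; 0.1012]  nu=[-3.1652]  x^+=[0.7916, 1.8694]  P^+=[0.2195 0.1674; 0.1674 0.7615]
step 3: x^-=[1.2246, 1.5430]  P^-=[0.5243 0.2499; 0.2499 0.7442]  S=[0.7585]  K=[0.6320; 0.1529]  nu=[-1.6569]  x^+=[0.1775, 1.2897]  P^+=[0.2214 0.1766; 0.1766 0.7265]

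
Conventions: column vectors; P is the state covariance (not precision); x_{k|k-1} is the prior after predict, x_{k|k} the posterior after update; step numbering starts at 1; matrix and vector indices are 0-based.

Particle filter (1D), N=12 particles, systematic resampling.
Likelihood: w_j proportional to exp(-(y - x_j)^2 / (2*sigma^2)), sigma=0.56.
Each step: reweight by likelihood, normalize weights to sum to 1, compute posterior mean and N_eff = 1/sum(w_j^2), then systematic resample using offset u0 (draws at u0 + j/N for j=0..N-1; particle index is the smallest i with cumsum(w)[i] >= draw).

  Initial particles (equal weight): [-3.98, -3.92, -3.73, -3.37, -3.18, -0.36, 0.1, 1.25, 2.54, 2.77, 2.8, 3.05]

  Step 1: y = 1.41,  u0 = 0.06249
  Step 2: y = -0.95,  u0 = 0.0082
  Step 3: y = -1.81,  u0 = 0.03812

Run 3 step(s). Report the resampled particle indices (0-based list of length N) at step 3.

resampled_idx = [0, 1, 2, 3, 4, 5, 6, 7, 8, 9, 10, 11]

step 1: w=[0.0000, 0.0000, 0.0000, 0.0000, 0.0000, 0.0053, 0.0509, 0.7534, 0.1025, 0.0411, 0.0360, 0.0108]  mean=1.4529  Neff=1.7128  idx=[7, 7, 7, 7, 7, 7, 7, 7, 7, 8, 8, 10]
step 2: w=[0.1111, 0.1111, 0.1111, 0.1111, 0.1111, 0.1111, 0.1111, 0.1111, 0.1111, 0.0000, 0.0000, 0.0000]  mean=1.2500  Neff=9.0000  idx=[0, 0, 1, 2, 3, 3, 4, 5, 6, 6, 7, 8]
step 3: w=[0.0833, 0.0833, 0.0833, 0.0833, 0.0833, 0.0833, 0.0833, 0.0833, 0.0833, 0.0833, 0.0833, 0.0833]  mean=1.2500  Neff=12.0000  idx=[0, 1, 2, 3, 4, 5, 6, 7, 8, 9, 10, 11]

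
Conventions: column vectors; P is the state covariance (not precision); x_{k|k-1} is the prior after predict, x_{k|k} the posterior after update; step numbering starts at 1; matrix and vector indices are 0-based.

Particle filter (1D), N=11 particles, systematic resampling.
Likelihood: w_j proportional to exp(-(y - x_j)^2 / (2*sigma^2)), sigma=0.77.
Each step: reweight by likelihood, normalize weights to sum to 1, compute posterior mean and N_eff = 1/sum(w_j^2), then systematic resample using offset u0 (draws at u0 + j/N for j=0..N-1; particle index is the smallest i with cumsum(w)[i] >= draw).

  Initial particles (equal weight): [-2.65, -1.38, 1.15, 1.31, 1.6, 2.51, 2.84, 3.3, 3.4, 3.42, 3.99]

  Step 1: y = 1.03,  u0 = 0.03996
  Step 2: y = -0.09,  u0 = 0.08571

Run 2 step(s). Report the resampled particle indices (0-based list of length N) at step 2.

step 1: w=[0.0000, 0.0025, 0.3357, 0.3181, 0.2584, 0.0536, 0.0214, 0.0044, 0.0030, 0.0027, 0.0002]  mean=1.4428  Neff=3.5216  idx=[2, 2, 2, 2, 3, 3, 3, 4, 4, 4, 5]
step 2: w=[0.1408, 0.1408, 0.1408, 0.1408, 0.0986, 0.0986, 0.0986, 0.0463, 0.0463, 0.0463, 0.0017]  mean=1.2622  Neff=8.6972  idx=[0, 1, 1, 2, 3, 3, 4, 5, 6, 7, 9]

resampled_idx = [0, 1, 1, 2, 3, 3, 4, 5, 6, 7, 9]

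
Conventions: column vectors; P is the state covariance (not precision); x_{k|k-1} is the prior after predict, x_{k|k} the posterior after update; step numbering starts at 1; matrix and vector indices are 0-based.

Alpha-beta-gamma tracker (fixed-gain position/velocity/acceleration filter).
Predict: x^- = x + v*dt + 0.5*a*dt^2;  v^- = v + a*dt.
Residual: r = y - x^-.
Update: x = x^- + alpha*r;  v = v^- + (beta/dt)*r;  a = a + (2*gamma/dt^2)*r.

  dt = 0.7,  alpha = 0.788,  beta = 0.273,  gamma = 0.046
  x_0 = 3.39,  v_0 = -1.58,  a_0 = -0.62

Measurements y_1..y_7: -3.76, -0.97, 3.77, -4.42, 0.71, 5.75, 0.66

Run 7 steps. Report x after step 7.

x_post = 1.9173

step 1: x_pred=2.1321  r=-5.8921  x^+=-2.5109  v^+=-4.3119  a^+=-1.7263
step 2: x_pred=-5.9522  r=4.9822  x^+=-2.0262  v^+=-3.5773  a^+=-0.7908
step 3: x_pred=-4.7241  r=8.4941  x^+=1.9693  v^+=-0.8182  a^+=0.8040
step 4: x_pred=1.5935  r=-6.0135  x^+=-3.1451  v^+=-2.6007  a^+=-0.3251
step 5: x_pred=-5.0453  r=5.7553  x^+=-0.5101  v^+=-0.5837  a^+=0.7555
step 6: x_pred=-0.7336  r=6.4836  x^+=4.3755  v^+=2.4737  a^+=1.9728
step 7: x_pred=6.5904  r=-5.9304  x^+=1.9173  v^+=1.5418  a^+=0.8593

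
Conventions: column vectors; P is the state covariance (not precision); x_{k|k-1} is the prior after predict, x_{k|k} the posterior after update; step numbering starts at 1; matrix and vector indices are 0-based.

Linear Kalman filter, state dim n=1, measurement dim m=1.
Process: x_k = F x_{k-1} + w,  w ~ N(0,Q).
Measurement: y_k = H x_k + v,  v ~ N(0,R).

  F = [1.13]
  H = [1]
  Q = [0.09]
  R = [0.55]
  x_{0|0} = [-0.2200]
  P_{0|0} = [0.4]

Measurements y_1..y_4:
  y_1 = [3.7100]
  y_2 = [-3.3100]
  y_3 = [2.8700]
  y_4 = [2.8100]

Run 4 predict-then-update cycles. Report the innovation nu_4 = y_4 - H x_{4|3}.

innov = [1.7054]

step 1: x^-=[-0.2486]  P^-=[0.6008]  S=[1.1508]  K=[0.5221]  nu=[3.9586]  x^+=[1.8180]  P^+=[0.2871]
step 2: x^-=[2.0543]  P^-=[0.4566]  S=[1.0066]  K=[0.4536]  nu=[-5.3643]  x^+=[-0.3791]  P^+=[0.2495]
step 3: x^-=[-0.4283]  P^-=[0.4086]  S=[0.9586]  K=[0.4262]  nu=[3.2983]  x^+=[0.9775]  P^+=[0.2344]
step 4: x^-=[1.1046]  P^-=[0.3893]  S=[0.9393]  K=[0.4145]  nu=[1.7054]  x^+=[1.8115]  P^+=[0.2280]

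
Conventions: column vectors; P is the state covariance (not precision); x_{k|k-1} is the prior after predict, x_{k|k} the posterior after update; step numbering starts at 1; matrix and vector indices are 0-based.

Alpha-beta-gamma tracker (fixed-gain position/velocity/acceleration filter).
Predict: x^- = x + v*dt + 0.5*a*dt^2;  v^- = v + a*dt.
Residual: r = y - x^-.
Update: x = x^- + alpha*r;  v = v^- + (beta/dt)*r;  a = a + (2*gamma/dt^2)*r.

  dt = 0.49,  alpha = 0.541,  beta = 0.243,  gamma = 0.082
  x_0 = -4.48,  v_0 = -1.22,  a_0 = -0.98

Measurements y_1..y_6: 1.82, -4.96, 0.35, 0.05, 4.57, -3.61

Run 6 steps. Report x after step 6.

step 1: x_pred=-5.1954  r=7.0154  x^+=-1.4001  v^+=1.7789  a^+=3.8119
step 2: x_pred=-0.0708  r=-4.8892  x^+=-2.7159  v^+=1.2221  a^+=0.4723
step 3: x_pred=-2.0603  r=2.4103  x^+=-0.7563  v^+=2.6489  a^+=2.1187
step 4: x_pred=0.7959  r=-0.7459  x^+=0.3924  v^+=3.3171  a^+=1.6092
step 5: x_pred=2.2110  r=2.3590  x^+=3.4872  v^+=5.2755  a^+=3.2205
step 6: x_pred=6.4588  r=-10.0688  x^+=1.0116  v^+=1.8603  a^+=-3.6570

x_post = 1.0116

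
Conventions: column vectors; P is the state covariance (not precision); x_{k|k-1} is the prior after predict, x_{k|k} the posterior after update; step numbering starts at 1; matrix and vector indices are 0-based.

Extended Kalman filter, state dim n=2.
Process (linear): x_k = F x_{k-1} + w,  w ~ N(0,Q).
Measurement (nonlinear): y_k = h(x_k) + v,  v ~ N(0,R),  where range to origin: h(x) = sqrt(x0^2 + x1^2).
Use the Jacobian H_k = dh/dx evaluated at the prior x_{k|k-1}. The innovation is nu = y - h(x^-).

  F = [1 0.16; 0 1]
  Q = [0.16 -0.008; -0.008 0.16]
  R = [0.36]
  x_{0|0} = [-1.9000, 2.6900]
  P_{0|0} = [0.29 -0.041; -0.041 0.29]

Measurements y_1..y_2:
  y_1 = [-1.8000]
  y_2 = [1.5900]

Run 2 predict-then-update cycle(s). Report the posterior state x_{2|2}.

step 1: x^-=[-1.4696, 2.6900]  P^-=[0.4443 -0.0026; -0.0026 0.4500]  H_jac=[-0.4794 0.8776]  S=[0.8109]  K=[-0.2655; 0.4886]  nu=[-4.8653]  x^+=[-0.1778, 0.3131]  P^+=[0.3871 0.1026; 0.1026 0.2565]
step 2: x^-=[-0.1277, 0.3131]  P^-=[0.5865 0.1356; 0.1356 0.4165]  H_jac=[-0.3778 0.9259]  S=[0.7059]  K=[-0.1360; 0.4737]  nu=[1.2519]  x^+=[-0.2980, 0.9061]  P^+=[0.5735 0.1811; 0.1811 0.2581]

x_post = [-0.2980, 0.9061]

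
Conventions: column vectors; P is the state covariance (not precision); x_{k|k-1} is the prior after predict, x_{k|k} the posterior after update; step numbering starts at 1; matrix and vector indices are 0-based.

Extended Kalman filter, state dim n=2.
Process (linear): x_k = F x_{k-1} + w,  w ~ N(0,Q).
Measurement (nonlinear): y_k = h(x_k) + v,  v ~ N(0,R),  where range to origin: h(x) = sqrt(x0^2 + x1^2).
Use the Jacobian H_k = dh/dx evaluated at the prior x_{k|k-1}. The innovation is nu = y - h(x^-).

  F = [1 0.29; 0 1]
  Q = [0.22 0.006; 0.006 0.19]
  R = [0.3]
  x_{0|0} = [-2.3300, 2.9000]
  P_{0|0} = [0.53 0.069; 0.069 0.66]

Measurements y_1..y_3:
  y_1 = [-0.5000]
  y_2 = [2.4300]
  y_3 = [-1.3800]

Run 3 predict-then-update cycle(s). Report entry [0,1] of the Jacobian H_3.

H_jac[0,1] = 0.0206

step 1: x^-=[-1.4890, 2.9000]  P^-=[0.8455 0.2664; 0.2664 0.8500]  H_jac=[-0.4568 0.8896]  S=[0.9326]  K=[-0.1600; 0.6803]  nu=[-3.7599]  x^+=[-0.8874, 0.3420]  P^+=[0.8217 0.3679; 0.3679 0.4183]
step 2: x^-=[-0.7882, 0.3420]  P^-=[1.2902 0.4952; 0.4952 0.6083]  H_jac=[-0.9174 0.3980]  S=[1.1206]  K=[-0.8804; -0.1894]  nu=[1.5708]  x^+=[-2.1711, 0.0445]  P^+=[0.4217 0.3084; 0.3084 0.5682]
step 3: x^-=[-2.1582, 0.0445]  P^-=[0.8684 0.4792; 0.4792 0.7582]  H_jac=[-0.9998 0.0206]  S=[1.1486]  K=[-0.7473; -0.4035]  nu=[-3.5387]  x^+=[0.4862, 1.4724]  P^+=[0.2270 0.1329; 0.1329 0.5712]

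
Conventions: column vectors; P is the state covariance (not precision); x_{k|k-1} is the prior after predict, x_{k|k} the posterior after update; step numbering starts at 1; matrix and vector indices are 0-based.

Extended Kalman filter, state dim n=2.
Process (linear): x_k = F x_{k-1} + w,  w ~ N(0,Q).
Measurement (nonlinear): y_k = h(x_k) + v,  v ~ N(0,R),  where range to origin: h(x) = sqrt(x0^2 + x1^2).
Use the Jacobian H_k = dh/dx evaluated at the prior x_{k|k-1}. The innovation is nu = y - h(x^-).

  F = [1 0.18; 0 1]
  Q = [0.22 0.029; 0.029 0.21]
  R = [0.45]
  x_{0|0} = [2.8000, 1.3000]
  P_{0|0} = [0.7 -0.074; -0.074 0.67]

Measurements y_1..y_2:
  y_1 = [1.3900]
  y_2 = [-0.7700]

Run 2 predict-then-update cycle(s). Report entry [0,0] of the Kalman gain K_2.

K[0,0] = 0.4946

step 1: x^-=[3.0340, 1.3000]  P^-=[0.9151 0.0756; 0.0756 0.8800]  H_jac=[0.9192 0.3938]  S=[1.4144]  K=[0.6157; 0.2942]  nu=[-1.9108]  x^+=[1.8575, 0.7379]  P^+=[0.3788 -0.1806; -0.1806 0.7576]
step 2: x^-=[1.9903, 0.7379]  P^-=[0.5584 -0.0152; -0.0152 0.9676]  H_jac=[0.9376 0.3476]  S=[1.0479]  K=[0.4946; 0.3074]  nu=[-2.8927]  x^+=[0.5597, -0.1512]  P^+=[0.3021 -0.1745; -0.1745 0.8686]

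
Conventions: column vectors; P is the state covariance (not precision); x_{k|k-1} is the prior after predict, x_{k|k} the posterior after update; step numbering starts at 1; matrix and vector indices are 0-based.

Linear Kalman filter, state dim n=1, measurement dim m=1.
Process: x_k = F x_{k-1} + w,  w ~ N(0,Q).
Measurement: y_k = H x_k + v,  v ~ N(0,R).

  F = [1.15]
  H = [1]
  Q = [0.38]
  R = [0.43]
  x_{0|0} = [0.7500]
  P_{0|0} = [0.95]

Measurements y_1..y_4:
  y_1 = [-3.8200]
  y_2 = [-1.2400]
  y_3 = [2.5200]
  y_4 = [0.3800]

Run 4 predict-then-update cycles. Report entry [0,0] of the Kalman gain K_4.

step 1: x^-=[0.8625]  P^-=[1.6364]  S=[2.0664]  K=[0.7919]  nu=[-4.6825]  x^+=[-2.8456]  P^+=[0.3405]
step 2: x^-=[-3.2724]  P^-=[0.8303]  S=[1.2603]  K=[0.6588]  nu=[2.0324]  x^+=[-1.9334]  P^+=[0.2833]
step 3: x^-=[-2.2234]  P^-=[0.7547]  S=[1.1847]  K=[0.6370]  nu=[4.7434]  x^+=[0.7983]  P^+=[0.2739]
step 4: x^-=[0.9180]  P^-=[0.7423]  S=[1.1723]  K=[0.6332]  nu=[-0.5380]  x^+=[0.5773]  P^+=[0.2723]

K[0,0] = 0.6332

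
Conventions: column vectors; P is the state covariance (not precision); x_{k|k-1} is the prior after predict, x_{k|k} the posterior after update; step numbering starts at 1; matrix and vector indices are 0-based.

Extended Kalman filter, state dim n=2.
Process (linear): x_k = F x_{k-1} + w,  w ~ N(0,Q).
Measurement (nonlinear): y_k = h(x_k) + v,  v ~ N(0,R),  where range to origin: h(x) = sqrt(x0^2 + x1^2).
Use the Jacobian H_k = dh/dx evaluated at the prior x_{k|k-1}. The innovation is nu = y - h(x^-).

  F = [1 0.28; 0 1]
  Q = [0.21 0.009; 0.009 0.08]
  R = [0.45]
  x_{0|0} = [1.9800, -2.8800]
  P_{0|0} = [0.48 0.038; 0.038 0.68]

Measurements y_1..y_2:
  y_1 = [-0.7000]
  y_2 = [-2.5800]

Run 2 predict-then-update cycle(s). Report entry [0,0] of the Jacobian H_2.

H_jac[0,0] = 0.7580

step 1: x^-=[1.1736, -2.8800]  P^-=[0.7646 0.2374; 0.2374 0.7600]  H_jac=[0.3774 -0.9261]  S=[1.0447]  K=[0.0657; -0.5879]  nu=[-3.8099]  x^+=[0.9231, -0.6400]  P^+=[0.7601 0.2778; 0.2778 0.3989]
step 2: x^-=[0.7439, -0.6400]  P^-=[1.1569 0.3985; 0.3985 0.4789]  H_jac=[0.7580 -0.6522]  S=[0.9245]  K=[0.6675; -0.0111]  nu=[-3.5613]  x^+=[-1.6333, -0.6004]  P^+=[0.7450 0.4053; 0.4053 0.4788]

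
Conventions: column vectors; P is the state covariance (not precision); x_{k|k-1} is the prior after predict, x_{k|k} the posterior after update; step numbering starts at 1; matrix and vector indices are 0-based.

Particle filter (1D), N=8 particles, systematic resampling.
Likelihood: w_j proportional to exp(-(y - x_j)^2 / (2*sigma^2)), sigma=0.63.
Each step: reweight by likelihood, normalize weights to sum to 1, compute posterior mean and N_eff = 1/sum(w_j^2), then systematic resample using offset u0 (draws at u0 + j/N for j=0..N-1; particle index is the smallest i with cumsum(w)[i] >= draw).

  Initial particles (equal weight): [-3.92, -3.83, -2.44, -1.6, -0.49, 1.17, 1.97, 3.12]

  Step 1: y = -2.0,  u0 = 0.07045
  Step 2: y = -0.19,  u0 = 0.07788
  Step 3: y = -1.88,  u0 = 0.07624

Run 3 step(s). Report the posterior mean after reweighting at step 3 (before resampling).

post_mean = -1.6000

step 1: w=[0.0057, 0.0087, 0.4659, 0.4860, 0.0336, 0.0000, 0.0000, 0.0000]  mean=-1.9868  Neff=2.2002  idx=[2, 2, 2, 2, 3, 3, 3, 3]
step 2: w=[0.0051, 0.0051, 0.0051, 0.0051, 0.2449, 0.2449, 0.2449, 0.2449]  mean=-1.6171  Neff=4.1663  idx=[4, 4, 5, 5, 6, 6, 7, 7]
step 3: w=[0.1250, 0.1250, 0.1250, 0.1250, 0.1250, 0.1250, 0.1250, 0.1250]  mean=-1.6000  Neff=8.0000  idx=[0, 1, 2, 3, 4, 5, 6, 7]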